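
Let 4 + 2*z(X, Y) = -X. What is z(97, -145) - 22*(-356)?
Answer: 15563/2 ≈ 7781.5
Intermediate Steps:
z(X, Y) = -2 - X/2 (z(X, Y) = -2 + (-X)/2 = -2 - X/2)
z(97, -145) - 22*(-356) = (-2 - 1/2*97) - 22*(-356) = (-2 - 97/2) + 7832 = -101/2 + 7832 = 15563/2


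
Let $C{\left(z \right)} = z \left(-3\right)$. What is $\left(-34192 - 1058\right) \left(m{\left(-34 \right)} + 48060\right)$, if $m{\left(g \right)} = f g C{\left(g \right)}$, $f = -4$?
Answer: $-2183103000$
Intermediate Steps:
$C{\left(z \right)} = - 3 z$
$m{\left(g \right)} = 12 g^{2}$ ($m{\left(g \right)} = - 4 g \left(- 3 g\right) = 12 g^{2}$)
$\left(-34192 - 1058\right) \left(m{\left(-34 \right)} + 48060\right) = \left(-34192 - 1058\right) \left(12 \left(-34\right)^{2} + 48060\right) = - 35250 \left(12 \cdot 1156 + 48060\right) = - 35250 \left(13872 + 48060\right) = \left(-35250\right) 61932 = -2183103000$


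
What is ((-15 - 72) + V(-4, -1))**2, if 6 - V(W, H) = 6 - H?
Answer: 7744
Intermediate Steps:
V(W, H) = H (V(W, H) = 6 - (6 - H) = 6 + (-6 + H) = H)
((-15 - 72) + V(-4, -1))**2 = ((-15 - 72) - 1)**2 = (-87 - 1)**2 = (-88)**2 = 7744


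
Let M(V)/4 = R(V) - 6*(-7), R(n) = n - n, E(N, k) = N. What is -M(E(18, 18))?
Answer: -168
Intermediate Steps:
R(n) = 0
M(V) = 168 (M(V) = 4*(0 - 6*(-7)) = 4*(0 + 42) = 4*42 = 168)
-M(E(18, 18)) = -1*168 = -168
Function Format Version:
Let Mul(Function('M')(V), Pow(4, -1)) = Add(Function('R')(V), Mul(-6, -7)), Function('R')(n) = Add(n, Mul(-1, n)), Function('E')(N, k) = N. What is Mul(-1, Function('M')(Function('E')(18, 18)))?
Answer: -168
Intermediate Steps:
Function('R')(n) = 0
Function('M')(V) = 168 (Function('M')(V) = Mul(4, Add(0, Mul(-6, -7))) = Mul(4, Add(0, 42)) = Mul(4, 42) = 168)
Mul(-1, Function('M')(Function('E')(18, 18))) = Mul(-1, 168) = -168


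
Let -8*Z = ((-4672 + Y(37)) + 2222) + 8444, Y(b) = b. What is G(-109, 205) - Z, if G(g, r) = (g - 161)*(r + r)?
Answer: -879569/8 ≈ -1.0995e+5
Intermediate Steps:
G(g, r) = 2*r*(-161 + g) (G(g, r) = (-161 + g)*(2*r) = 2*r*(-161 + g))
Z = -6031/8 (Z = -(((-4672 + 37) + 2222) + 8444)/8 = -((-4635 + 2222) + 8444)/8 = -(-2413 + 8444)/8 = -⅛*6031 = -6031/8 ≈ -753.88)
G(-109, 205) - Z = 2*205*(-161 - 109) - 1*(-6031/8) = 2*205*(-270) + 6031/8 = -110700 + 6031/8 = -879569/8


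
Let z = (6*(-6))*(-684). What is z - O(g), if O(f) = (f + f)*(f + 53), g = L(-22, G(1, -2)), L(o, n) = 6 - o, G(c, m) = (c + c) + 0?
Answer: 20088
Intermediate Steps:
G(c, m) = 2*c (G(c, m) = 2*c + 0 = 2*c)
g = 28 (g = 6 - 1*(-22) = 6 + 22 = 28)
z = 24624 (z = -36*(-684) = 24624)
O(f) = 2*f*(53 + f) (O(f) = (2*f)*(53 + f) = 2*f*(53 + f))
z - O(g) = 24624 - 2*28*(53 + 28) = 24624 - 2*28*81 = 24624 - 1*4536 = 24624 - 4536 = 20088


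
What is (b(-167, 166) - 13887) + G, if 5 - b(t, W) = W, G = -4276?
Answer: -18324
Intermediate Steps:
b(t, W) = 5 - W
(b(-167, 166) - 13887) + G = ((5 - 1*166) - 13887) - 4276 = ((5 - 166) - 13887) - 4276 = (-161 - 13887) - 4276 = -14048 - 4276 = -18324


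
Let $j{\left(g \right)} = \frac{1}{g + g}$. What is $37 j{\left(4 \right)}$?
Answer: $\frac{37}{8} \approx 4.625$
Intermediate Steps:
$j{\left(g \right)} = \frac{1}{2 g}$
$37 j{\left(4 \right)} = 37 \frac{1}{2 \cdot 4} = 37 \cdot \frac{1}{2} \cdot \frac{1}{4} = 37 \cdot \frac{1}{8} = \frac{37}{8}$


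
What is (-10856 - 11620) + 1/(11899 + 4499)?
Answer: -368561447/16398 ≈ -22476.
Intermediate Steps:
(-10856 - 11620) + 1/(11899 + 4499) = -22476 + 1/16398 = -368561447/16398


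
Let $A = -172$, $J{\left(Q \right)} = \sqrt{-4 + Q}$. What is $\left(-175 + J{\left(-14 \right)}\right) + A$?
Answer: $-347 + 3 i \sqrt{2} \approx -347.0 + 4.2426 i$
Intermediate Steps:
$\left(-175 + J{\left(-14 \right)}\right) + A = \left(-175 + \sqrt{-4 - 14}\right) - 172 = \left(-175 + \sqrt{-18}\right) - 172 = \left(-175 + 3 i \sqrt{2}\right) - 172 = -347 + 3 i \sqrt{2}$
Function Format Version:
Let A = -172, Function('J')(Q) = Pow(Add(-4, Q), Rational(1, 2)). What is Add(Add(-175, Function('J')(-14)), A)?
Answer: Add(-347, Mul(3, I, Pow(2, Rational(1, 2)))) ≈ Add(-347.00, Mul(4.2426, I))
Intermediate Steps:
Add(Add(-175, Function('J')(-14)), A) = Add(Add(-175, Pow(Add(-4, -14), Rational(1, 2))), -172) = Add(Add(-175, Pow(-18, Rational(1, 2))), -172) = Add(Add(-175, Mul(3, I, Pow(2, Rational(1, 2)))), -172) = Add(-347, Mul(3, I, Pow(2, Rational(1, 2))))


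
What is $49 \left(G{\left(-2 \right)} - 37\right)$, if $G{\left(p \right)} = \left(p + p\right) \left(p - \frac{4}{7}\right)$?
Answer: $-1309$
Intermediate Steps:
$G{\left(p \right)} = 2 p \left(- \frac{4}{7} + p\right)$ ($G{\left(p \right)} = 2 p \left(p - \frac{4}{7}\right) = 2 p \left(- \frac{4}{7} + p\right)$)
$49 \left(G{\left(-2 \right)} - 37\right) = 49 \left(\frac{2}{7} \left(-2\right) \left(-4 + 7 \left(-2\right)\right) - 37\right) = 49 \left(\frac{2}{7} \left(-2\right) \left(-4 - 14\right) - 37\right) = 49 \left(\frac{2}{7} \left(-2\right) \left(-18\right) - 37\right) = 49 \left(\frac{72}{7} - 37\right) = 49 \left(- \frac{187}{7}\right) = -1309$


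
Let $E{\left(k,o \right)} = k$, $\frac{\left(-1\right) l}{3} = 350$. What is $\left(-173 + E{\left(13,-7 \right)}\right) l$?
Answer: $168000$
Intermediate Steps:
$l = -1050$ ($l = \left(-3\right) 350 = -1050$)
$\left(-173 + E{\left(13,-7 \right)}\right) l = \left(-173 + 13\right) \left(-1050\right) = \left(-160\right) \left(-1050\right) = 168000$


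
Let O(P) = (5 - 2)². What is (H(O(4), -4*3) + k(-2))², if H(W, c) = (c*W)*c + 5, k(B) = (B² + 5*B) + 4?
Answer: 1687401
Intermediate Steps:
k(B) = 4 + B² + 5*B
O(P) = 9 (O(P) = 3² = 9)
H(W, c) = 5 + W*c² (H(W, c) = (W*c)*c + 5 = W*c² + 5 = 5 + W*c²)
(H(O(4), -4*3) + k(-2))² = ((5 + 9*(-4*3)²) + (4 + (-2)² + 5*(-2)))² = ((5 + 9*(-12)²) + (4 + 4 - 10))² = ((5 + 9*144) - 2)² = ((5 + 1296) - 2)² = (1301 - 2)² = 1299² = 1687401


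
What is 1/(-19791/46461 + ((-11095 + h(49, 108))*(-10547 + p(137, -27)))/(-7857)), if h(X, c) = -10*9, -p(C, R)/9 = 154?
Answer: -121681359/2067111092264 ≈ -5.8865e-5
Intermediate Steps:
p(C, R) = -1386 (p(C, R) = -9*154 = -1386)
h(X, c) = -90
1/(-19791/46461 + ((-11095 + h(49, 108))*(-10547 + p(137, -27)))/(-7857)) = 1/(-19791/46461 + ((-11095 - 90)*(-10547 - 1386))/(-7857)) = 1/(-19791*1/46461 - 11185*(-11933)*(-1/7857)) = 1/(-6597/15487 + 133470605*(-1/7857)) = 1/(-6597/15487 - 133470605/7857) = 1/(-2067111092264/121681359) = -121681359/2067111092264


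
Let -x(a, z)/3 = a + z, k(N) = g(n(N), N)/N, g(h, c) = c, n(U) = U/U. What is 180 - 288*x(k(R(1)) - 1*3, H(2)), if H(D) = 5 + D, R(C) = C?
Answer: 4500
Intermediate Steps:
n(U) = 1
k(N) = 1 (k(N) = N/N = 1)
x(a, z) = -3*a - 3*z (x(a, z) = -3*(a + z) = -3*a - 3*z)
180 - 288*x(k(R(1)) - 1*3, H(2)) = 180 - 288*(-3*(1 - 1*3) - 3*(5 + 2)) = 180 - 288*(-3*(1 - 3) - 3*7) = 180 - 288*(-3*(-2) - 21) = 180 - 288*(6 - 21) = 180 - 288*(-15) = 180 + 4320 = 4500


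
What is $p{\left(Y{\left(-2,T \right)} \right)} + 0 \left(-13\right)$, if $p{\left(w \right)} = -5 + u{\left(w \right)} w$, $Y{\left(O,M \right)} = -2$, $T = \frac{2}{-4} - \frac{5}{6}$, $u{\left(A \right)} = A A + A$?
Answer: $-9$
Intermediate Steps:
$u{\left(A \right)} = A + A^{2}$ ($u{\left(A \right)} = A^{2} + A = A + A^{2}$)
$T = - \frac{4}{3}$ ($T = 2 \left(- \frac{1}{4}\right) - \frac{5}{6} = - \frac{1}{2} - \frac{5}{6} = - \frac{4}{3} \approx -1.3333$)
$p{\left(w \right)} = -5 + w^{2} \left(1 + w\right)$ ($p{\left(w \right)} = -5 + w \left(1 + w\right) w = -5 + w^{2} \left(1 + w\right)$)
$p{\left(Y{\left(-2,T \right)} \right)} + 0 \left(-13\right) = \left(-5 + \left(-2\right)^{2} \left(1 - 2\right)\right) + 0 \left(-13\right) = \left(-5 + 4 \left(-1\right)\right) + 0 = \left(-5 - 4\right) + 0 = -9 + 0 = -9$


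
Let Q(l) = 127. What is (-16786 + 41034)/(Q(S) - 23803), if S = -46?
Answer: -6062/5919 ≈ -1.0242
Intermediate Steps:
(-16786 + 41034)/(Q(S) - 23803) = (-16786 + 41034)/(127 - 23803) = 24248/(-23676) = 24248*(-1/23676) = -6062/5919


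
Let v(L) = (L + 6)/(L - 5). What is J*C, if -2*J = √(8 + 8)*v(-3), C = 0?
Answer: 0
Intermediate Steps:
v(L) = (6 + L)/(-5 + L)
J = ¾ (J = -√(8 + 8)*(6 - 3)/(-5 - 3)/2 = -√16*3/(-8)/2 = -2*(-⅛*3) = -2*(-3)/8 = -½*(-3/2) = ¾ ≈ 0.75000)
J*C = (¾)*0 = 0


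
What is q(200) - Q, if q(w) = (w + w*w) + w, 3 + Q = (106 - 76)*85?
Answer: 37853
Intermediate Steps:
Q = 2547 (Q = -3 + (106 - 76)*85 = -3 + 30*85 = -3 + 2550 = 2547)
q(w) = w² + 2*w (q(w) = (w + w²) + w = w² + 2*w)
q(200) - Q = 200*(2 + 200) - 1*2547 = 200*202 - 2547 = 40400 - 2547 = 37853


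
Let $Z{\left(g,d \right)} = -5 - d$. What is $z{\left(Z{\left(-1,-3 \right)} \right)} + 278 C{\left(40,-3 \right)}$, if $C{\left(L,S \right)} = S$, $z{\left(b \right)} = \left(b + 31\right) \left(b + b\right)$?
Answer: $-950$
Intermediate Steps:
$z{\left(b \right)} = 2 b \left(31 + b\right)$ ($z{\left(b \right)} = \left(31 + b\right) 2 b = 2 b \left(31 + b\right)$)
$z{\left(Z{\left(-1,-3 \right)} \right)} + 278 C{\left(40,-3 \right)} = 2 \left(-5 - -3\right) \left(31 - 2\right) + 278 \left(-3\right) = 2 \left(-5 + 3\right) \left(31 + \left(-5 + 3\right)\right) - 834 = 2 \left(-2\right) \left(31 - 2\right) - 834 = 2 \left(-2\right) 29 - 834 = -116 - 834 = -950$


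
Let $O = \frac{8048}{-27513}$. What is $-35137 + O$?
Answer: $- \frac{966732329}{27513} \approx -35137.0$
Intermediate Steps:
$O = - \frac{8048}{27513}$ ($O = 8048 \left(- \frac{1}{27513}\right) = - \frac{8048}{27513} \approx -0.29252$)
$-35137 + O = -35137 - \frac{8048}{27513} = - \frac{966732329}{27513}$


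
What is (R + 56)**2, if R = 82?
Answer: 19044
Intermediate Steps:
(R + 56)**2 = (82 + 56)**2 = 138**2 = 19044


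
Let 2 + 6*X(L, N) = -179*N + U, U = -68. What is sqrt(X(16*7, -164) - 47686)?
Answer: I*sqrt(42805) ≈ 206.89*I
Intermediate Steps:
X(L, N) = -35/3 - 179*N/6 (X(L, N) = -1/3 + (-179*N - 68)/6 = -1/3 + (-68 - 179*N)/6 = -1/3 + (-34/3 - 179*N/6) = -35/3 - 179*N/6)
sqrt(X(16*7, -164) - 47686) = sqrt((-35/3 - 179/6*(-164)) - 47686) = sqrt((-35/3 + 14678/3) - 47686) = sqrt(4881 - 47686) = sqrt(-42805) = I*sqrt(42805)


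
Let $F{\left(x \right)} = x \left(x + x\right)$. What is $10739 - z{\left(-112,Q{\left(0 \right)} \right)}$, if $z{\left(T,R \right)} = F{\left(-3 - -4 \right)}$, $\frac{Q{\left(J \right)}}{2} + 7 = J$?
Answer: $10737$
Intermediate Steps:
$Q{\left(J \right)} = -14 + 2 J$
$F{\left(x \right)} = 2 x^{2}$ ($F{\left(x \right)} = x 2 x = 2 x^{2}$)
$z{\left(T,R \right)} = 2$ ($z{\left(T,R \right)} = 2 \left(-3 - -4\right)^{2} = 2 \left(-3 + 4\right)^{2} = 2 \cdot 1^{2} = 2 \cdot 1 = 2$)
$10739 - z{\left(-112,Q{\left(0 \right)} \right)} = 10739 - 2 = 10737$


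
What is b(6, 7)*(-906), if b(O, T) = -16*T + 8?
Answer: 94224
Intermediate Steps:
b(O, T) = 8 - 16*T
b(6, 7)*(-906) = (8 - 16*7)*(-906) = (8 - 112)*(-906) = -104*(-906) = 94224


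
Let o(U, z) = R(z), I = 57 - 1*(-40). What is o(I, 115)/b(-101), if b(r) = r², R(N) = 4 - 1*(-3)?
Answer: 7/10201 ≈ 0.00068621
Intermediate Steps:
I = 97 (I = 57 + 40 = 97)
R(N) = 7 (R(N) = 4 + 3 = 7)
o(U, z) = 7
o(I, 115)/b(-101) = 7/((-101)²) = 7/10201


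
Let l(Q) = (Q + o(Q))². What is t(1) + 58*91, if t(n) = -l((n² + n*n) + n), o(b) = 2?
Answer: 5253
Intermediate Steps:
l(Q) = (2 + Q)² (l(Q) = (Q + 2)² = (2 + Q)²)
t(n) = -(2 + n + 2*n²)² (t(n) = -(2 + ((n² + n*n) + n))² = -(2 + ((n² + n²) + n))² = -(2 + (2*n² + n))² = -(2 + (n + 2*n²))² = -(2 + n + 2*n²)²)
t(1) + 58*91 = -(2 + 1*(1 + 2*1))² + 58*91 = -(2 + 1*(1 + 2))² + 5278 = -(2 + 1*3)² + 5278 = -(2 + 3)² + 5278 = -1*5² + 5278 = -1*25 + 5278 = -25 + 5278 = 5253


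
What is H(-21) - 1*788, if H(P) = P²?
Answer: -347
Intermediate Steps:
H(-21) - 1*788 = (-21)² - 1*788 = 441 - 788 = -347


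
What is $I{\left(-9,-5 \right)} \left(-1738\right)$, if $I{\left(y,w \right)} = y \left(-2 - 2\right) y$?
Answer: $563112$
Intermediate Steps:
$I{\left(y,w \right)} = - 4 y^{2}$ ($I{\left(y,w \right)} = y \left(-4\right) y = - 4 y y = - 4 y^{2}$)
$I{\left(-9,-5 \right)} \left(-1738\right) = - 4 \left(-9\right)^{2} \left(-1738\right) = \left(-4\right) 81 \left(-1738\right) = \left(-324\right) \left(-1738\right) = 563112$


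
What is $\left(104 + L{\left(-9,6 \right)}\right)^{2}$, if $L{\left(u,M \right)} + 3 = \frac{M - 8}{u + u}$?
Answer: $\frac{828100}{81} \approx 10223.0$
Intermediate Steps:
$L{\left(u,M \right)} = -3 + \frac{-8 + M}{2 u}$ ($L{\left(u,M \right)} = -3 + \frac{M - 8}{u + u} = -3 + \frac{-8 + M}{2 u}$)
$\left(104 + L{\left(-9,6 \right)}\right)^{2} = \left(104 + \frac{-8 + 6 - -54}{2 \left(-9\right)}\right)^{2} = \left(104 + \frac{1}{2} \left(- \frac{1}{9}\right) \left(-8 + 6 + 54\right)\right)^{2} = \left(104 + \frac{1}{2} \left(- \frac{1}{9}\right) 52\right)^{2} = \left(104 - \frac{26}{9}\right)^{2} = \left(\frac{910}{9}\right)^{2} = \frac{828100}{81}$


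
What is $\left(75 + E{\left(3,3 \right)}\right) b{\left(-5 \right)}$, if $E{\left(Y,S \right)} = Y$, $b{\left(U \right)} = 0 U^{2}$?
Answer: $0$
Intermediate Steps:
$b{\left(U \right)} = 0$
$\left(75 + E{\left(3,3 \right)}\right) b{\left(-5 \right)} = \left(75 + 3\right) 0 = 78 \cdot 0 = 0$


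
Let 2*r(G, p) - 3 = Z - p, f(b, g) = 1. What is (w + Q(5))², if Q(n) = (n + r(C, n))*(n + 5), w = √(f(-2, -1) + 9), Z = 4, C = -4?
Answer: (60 + √10)² ≈ 3989.5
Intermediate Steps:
r(G, p) = 7/2 - p/2 (r(G, p) = 3/2 + (4 - p)/2 = 3/2 + (2 - p/2) = 7/2 - p/2)
w = √10 (w = √(1 + 9) = √10 ≈ 3.1623)
Q(n) = (5 + n)*(7/2 + n/2) (Q(n) = (n + (7/2 - n/2))*(n + 5) = (7/2 + n/2)*(5 + n) = (5 + n)*(7/2 + n/2))
(w + Q(5))² = (√10 + (35/2 + (½)*5² + 6*5))² = (√10 + (35/2 + (½)*25 + 30))² = (√10 + (35/2 + 25/2 + 30))² = (√10 + 60)² = (60 + √10)²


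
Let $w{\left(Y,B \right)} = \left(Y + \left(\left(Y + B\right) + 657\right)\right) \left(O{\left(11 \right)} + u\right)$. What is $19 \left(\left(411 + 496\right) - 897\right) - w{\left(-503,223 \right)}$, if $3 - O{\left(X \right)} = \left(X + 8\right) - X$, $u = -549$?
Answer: $-69614$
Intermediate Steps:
$O{\left(X \right)} = -5$ ($O{\left(X \right)} = 3 - \left(\left(X + 8\right) - X\right) = 3 - \left(\left(8 + X\right) - X\right) = 3 - 8 = -5$)
$w{\left(Y,B \right)} = -363978 - 1108 Y - 554 B$ ($w{\left(Y,B \right)} = \left(Y + \left(\left(Y + B\right) + 657\right)\right) \left(-5 - 549\right) = \left(Y + \left(\left(B + Y\right) + 657\right)\right) \left(-554\right) = \left(Y + \left(657 + B + Y\right)\right) \left(-554\right) = \left(657 + B + 2 Y\right) \left(-554\right) = -363978 - 1108 Y - 554 B$)
$19 \left(\left(411 + 496\right) - 897\right) - w{\left(-503,223 \right)} = 19 \left(\left(411 + 496\right) - 897\right) - \left(-363978 - -557324 - 123542\right) = 19 \left(907 - 897\right) - \left(-363978 + 557324 - 123542\right) = 19 \cdot 10 - 69804 = 190 - 69804 = -69614$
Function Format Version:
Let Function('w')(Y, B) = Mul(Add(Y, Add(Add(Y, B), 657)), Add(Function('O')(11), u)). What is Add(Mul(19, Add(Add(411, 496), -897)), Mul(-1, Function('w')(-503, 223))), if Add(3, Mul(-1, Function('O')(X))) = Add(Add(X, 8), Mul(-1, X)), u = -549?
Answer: -69614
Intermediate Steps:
Function('O')(X) = -5 (Function('O')(X) = Add(3, Mul(-1, Add(Add(X, 8), Mul(-1, X)))) = Add(3, Mul(-1, Add(Add(8, X), Mul(-1, X)))) = Add(3, Mul(-1, 8)) = Add(3, -8) = -5)
Function('w')(Y, B) = Add(-363978, Mul(-1108, Y), Mul(-554, B)) (Function('w')(Y, B) = Mul(Add(Y, Add(Add(Y, B), 657)), Add(-5, -549)) = Mul(Add(Y, Add(Add(B, Y), 657)), -554) = Mul(Add(Y, Add(657, B, Y)), -554) = Mul(Add(657, B, Mul(2, Y)), -554) = Add(-363978, Mul(-1108, Y), Mul(-554, B)))
Add(Mul(19, Add(Add(411, 496), -897)), Mul(-1, Function('w')(-503, 223))) = Add(Mul(19, Add(Add(411, 496), -897)), Mul(-1, Add(-363978, Mul(-1108, -503), Mul(-554, 223)))) = Add(Mul(19, Add(907, -897)), Mul(-1, Add(-363978, 557324, -123542))) = Add(Mul(19, 10), Mul(-1, 69804)) = Add(190, -69804) = -69614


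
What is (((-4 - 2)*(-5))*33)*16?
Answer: 15840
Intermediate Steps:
(((-4 - 2)*(-5))*33)*16 = (-6*(-5)*33)*16 = (30*33)*16 = 990*16 = 15840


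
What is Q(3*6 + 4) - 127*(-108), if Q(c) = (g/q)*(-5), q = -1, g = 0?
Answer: 13716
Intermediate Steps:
Q(c) = 0 (Q(c) = (0/(-1))*(-5) = (0*(-1))*(-5) = 0*(-5) = 0)
Q(3*6 + 4) - 127*(-108) = 0 - 127*(-108) = 0 + 13716 = 13716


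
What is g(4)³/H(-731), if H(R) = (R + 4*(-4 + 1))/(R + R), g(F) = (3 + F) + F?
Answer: 1945922/743 ≈ 2619.0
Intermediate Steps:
g(F) = 3 + 2*F
H(R) = (-12 + R)/(2*R) (H(R) = (R + 4*(-3))/((2*R)) = (R - 12)*(1/(2*R)) = (-12 + R)*(1/(2*R)) = (-12 + R)/(2*R))
g(4)³/H(-731) = (3 + 2*4)³/(((½)*(-12 - 731)/(-731))) = (3 + 8)³/(((½)*(-1/731)*(-743))) = 11³/(743/1462) = 1331*(1462/743) = 1945922/743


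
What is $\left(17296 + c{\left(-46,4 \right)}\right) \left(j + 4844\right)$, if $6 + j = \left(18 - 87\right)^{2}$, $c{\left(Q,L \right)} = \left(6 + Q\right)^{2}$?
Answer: $181382704$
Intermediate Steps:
$j = 4755$ ($j = -6 + \left(18 - 87\right)^{2} = -6 + \left(-69\right)^{2} = -6 + 4761 = 4755$)
$\left(17296 + c{\left(-46,4 \right)}\right) \left(j + 4844\right) = \left(17296 + \left(6 - 46\right)^{2}\right) \left(4755 + 4844\right) = \left(17296 + \left(-40\right)^{2}\right) 9599 = \left(17296 + 1600\right) 9599 = 18896 \cdot 9599 = 181382704$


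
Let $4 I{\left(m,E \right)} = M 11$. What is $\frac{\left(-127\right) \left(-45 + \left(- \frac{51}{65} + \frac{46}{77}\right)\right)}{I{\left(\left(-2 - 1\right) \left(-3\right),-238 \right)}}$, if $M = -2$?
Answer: $- \frac{57445148}{55055} \approx -1043.4$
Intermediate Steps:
$I{\left(m,E \right)} = - \frac{11}{2}$ ($I{\left(m,E \right)} = \frac{\left(-2\right) 11}{4} = \frac{1}{4} \left(-22\right) = - \frac{11}{2}$)
$\frac{\left(-127\right) \left(-45 + \left(- \frac{51}{65} + \frac{46}{77}\right)\right)}{I{\left(\left(-2 - 1\right) \left(-3\right),-238 \right)}} = \frac{\left(-127\right) \left(-45 + \left(- \frac{51}{65} + \frac{46}{77}\right)\right)}{- \frac{11}{2}} = - 127 \left(-45 + \left(\left(-51\right) \frac{1}{65} + 46 \cdot \frac{1}{77}\right)\right) \left(- \frac{2}{11}\right) = - 127 \left(-45 + \left(- \frac{51}{65} + \frac{46}{77}\right)\right) \left(- \frac{2}{11}\right) = - 127 \left(-45 - \frac{937}{5005}\right) \left(- \frac{2}{11}\right) = \left(-127\right) \left(- \frac{226162}{5005}\right) \left(- \frac{2}{11}\right) = \frac{28722574}{5005} \left(- \frac{2}{11}\right) = - \frac{57445148}{55055}$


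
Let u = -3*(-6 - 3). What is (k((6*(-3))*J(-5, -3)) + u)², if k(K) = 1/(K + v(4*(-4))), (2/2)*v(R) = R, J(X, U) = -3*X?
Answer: 59613841/81796 ≈ 728.81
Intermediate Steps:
v(R) = R
u = 27 (u = -3*(-9) = 27)
k(K) = 1/(-16 + K) (k(K) = 1/(K + 4*(-4)) = 1/(K - 16) = 1/(-16 + K))
(k((6*(-3))*J(-5, -3)) + u)² = (1/(-16 + (6*(-3))*(-3*(-5))) + 27)² = (1/(-16 - 18*15) + 27)² = (1/(-16 - 270) + 27)² = (1/(-286) + 27)² = (-1/286 + 27)² = (7721/286)² = 59613841/81796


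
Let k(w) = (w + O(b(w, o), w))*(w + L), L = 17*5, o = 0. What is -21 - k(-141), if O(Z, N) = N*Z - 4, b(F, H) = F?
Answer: 1105195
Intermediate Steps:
O(Z, N) = -4 + N*Z
L = 85
k(w) = (85 + w)*(-4 + w + w²) (k(w) = (w + (-4 + w*w))*(w + 85) = (w + (-4 + w²))*(85 + w) = (-4 + w + w²)*(85 + w) = (85 + w)*(-4 + w + w²))
-21 - k(-141) = -21 - (-340 + (-141)³ + 81*(-141) + 86*(-141)²) = -21 - (-340 - 2803221 - 11421 + 86*19881) = -21 - (-340 - 2803221 - 11421 + 1709766) = -21 - 1*(-1105216) = -21 + 1105216 = 1105195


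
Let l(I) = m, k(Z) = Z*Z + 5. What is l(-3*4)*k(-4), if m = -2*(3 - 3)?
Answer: 0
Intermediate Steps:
m = 0 (m = -2*0 = 0)
k(Z) = 5 + Z**2 (k(Z) = Z**2 + 5 = 5 + Z**2)
l(I) = 0
l(-3*4)*k(-4) = 0*(5 + (-4)**2) = 0*(5 + 16) = 0*21 = 0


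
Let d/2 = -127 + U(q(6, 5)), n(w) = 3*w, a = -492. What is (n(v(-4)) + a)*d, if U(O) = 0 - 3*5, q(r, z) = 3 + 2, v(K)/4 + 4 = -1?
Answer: 156768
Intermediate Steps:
v(K) = -20 (v(K) = -16 + 4*(-1) = -16 - 4 = -20)
q(r, z) = 5
U(O) = -15 (U(O) = 0 - 15 = -15)
d = -284 (d = 2*(-127 - 15) = 2*(-142) = -284)
(n(v(-4)) + a)*d = (3*(-20) - 492)*(-284) = (-60 - 492)*(-284) = -552*(-284) = 156768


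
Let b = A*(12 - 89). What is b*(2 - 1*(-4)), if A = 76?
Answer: -35112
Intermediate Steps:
b = -5852 (b = 76*(12 - 89) = 76*(-77) = -5852)
b*(2 - 1*(-4)) = -5852*(2 - 1*(-4)) = -5852*(2 + 4) = -5852*6 = -35112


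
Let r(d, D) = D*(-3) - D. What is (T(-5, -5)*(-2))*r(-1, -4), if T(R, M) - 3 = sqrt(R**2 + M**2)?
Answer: -96 - 160*sqrt(2) ≈ -322.27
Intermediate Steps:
T(R, M) = 3 + sqrt(M**2 + R**2) (T(R, M) = 3 + sqrt(R**2 + M**2) = 3 + sqrt(M**2 + R**2))
r(d, D) = -4*D (r(d, D) = -3*D - D = -4*D)
(T(-5, -5)*(-2))*r(-1, -4) = ((3 + sqrt((-5)**2 + (-5)**2))*(-2))*(-4*(-4)) = ((3 + sqrt(25 + 25))*(-2))*16 = ((3 + sqrt(50))*(-2))*16 = ((3 + 5*sqrt(2))*(-2))*16 = (-6 - 10*sqrt(2))*16 = -96 - 160*sqrt(2)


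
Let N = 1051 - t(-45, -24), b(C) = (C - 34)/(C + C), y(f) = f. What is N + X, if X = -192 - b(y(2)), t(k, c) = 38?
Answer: 829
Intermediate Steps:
b(C) = (-34 + C)/(2*C) (b(C) = (-34 + C)/((2*C)) = (-34 + C)*(1/(2*C)) = (-34 + C)/(2*C))
N = 1013 (N = 1051 - 1*38 = 1051 - 38 = 1013)
X = -184 (X = -192 - (-34 + 2)/(2*2) = -192 - (-32)/(2*2) = -192 - 1*(-8) = -192 + 8 = -184)
N + X = 1013 - 184 = 829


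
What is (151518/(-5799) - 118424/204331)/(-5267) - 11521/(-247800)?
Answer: 26581333741776461/515502451433419800 ≈ 0.051564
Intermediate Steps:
(151518/(-5799) - 118424/204331)/(-5267) - 11521/(-247800) = (151518*(-1/5799) - 118424*1/204331)*(-1/5267) - 11521*(-1/247800) = (-50506/1933 - 118424/204331)*(-1/5267) + 11521/247800 = -10548855078/394971823*(-1/5267) + 11521/247800 = 10548855078/2080316591741 + 11521/247800 = 26581333741776461/515502451433419800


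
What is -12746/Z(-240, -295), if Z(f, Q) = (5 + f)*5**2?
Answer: 12746/5875 ≈ 2.1695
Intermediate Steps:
Z(f, Q) = 125 + 25*f (Z(f, Q) = (5 + f)*25 = 125 + 25*f)
-12746/Z(-240, -295) = -12746/(125 + 25*(-240)) = -12746/(125 - 6000) = -12746/(-5875) = -12746*(-1/5875) = 12746/5875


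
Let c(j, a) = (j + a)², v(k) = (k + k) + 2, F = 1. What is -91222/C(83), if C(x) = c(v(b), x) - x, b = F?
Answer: -45611/3743 ≈ -12.186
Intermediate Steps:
b = 1
v(k) = 2 + 2*k (v(k) = 2*k + 2 = 2 + 2*k)
c(j, a) = (a + j)²
C(x) = (4 + x)² - x (C(x) = (x + (2 + 2*1))² - x = (x + (2 + 2))² - x = (x + 4)² - x = (4 + x)² - x)
-91222/C(83) = -91222/((4 + 83)² - 1*83) = -91222/(87² - 83) = -91222/(7569 - 83) = -91222/7486 = -91222*1/7486 = -45611/3743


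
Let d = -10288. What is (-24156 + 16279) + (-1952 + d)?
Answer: -20117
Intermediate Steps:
(-24156 + 16279) + (-1952 + d) = (-24156 + 16279) + (-1952 - 10288) = -7877 - 12240 = -20117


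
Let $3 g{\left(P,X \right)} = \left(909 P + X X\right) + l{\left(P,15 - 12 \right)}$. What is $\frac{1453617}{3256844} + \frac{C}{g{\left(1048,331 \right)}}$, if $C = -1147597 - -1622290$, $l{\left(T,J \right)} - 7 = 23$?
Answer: $\frac{6182068557267}{3459494604212} \approx 1.787$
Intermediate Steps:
$l{\left(T,J \right)} = 30$ ($l{\left(T,J \right)} = 7 + 23 = 30$)
$C = 474693$ ($C = -1147597 + 1622290 = 474693$)
$g{\left(P,X \right)} = 10 + 303 P + \frac{X^{2}}{3}$ ($g{\left(P,X \right)} = \frac{\left(909 P + X X\right) + 30}{3} = \frac{\left(909 P + X^{2}\right) + 30}{3} = \frac{\left(X^{2} + 909 P\right) + 30}{3} = \frac{30 + X^{2} + 909 P}{3} = 10 + 303 P + \frac{X^{2}}{3}$)
$\frac{1453617}{3256844} + \frac{C}{g{\left(1048,331 \right)}} = \frac{1453617}{3256844} + \frac{474693}{10 + 303 \cdot 1048 + \frac{331^{2}}{3}} = 1453617 \cdot \frac{1}{3256844} + \frac{474693}{10 + 317544 + \frac{1}{3} \cdot 109561} = \frac{1453617}{3256844} + \frac{474693}{10 + 317544 + \frac{109561}{3}} = \frac{1453617}{3256844} + \frac{474693}{\frac{1062223}{3}} = \frac{1453617}{3256844} + 474693 \cdot \frac{3}{1062223} = \frac{1453617}{3256844} + \frac{1424079}{1062223} = \frac{6182068557267}{3459494604212}$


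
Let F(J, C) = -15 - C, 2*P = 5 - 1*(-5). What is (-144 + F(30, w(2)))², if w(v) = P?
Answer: 26896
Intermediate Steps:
P = 5 (P = (5 - 1*(-5))/2 = (5 + 5)/2 = (½)*10 = 5)
w(v) = 5
(-144 + F(30, w(2)))² = (-144 + (-15 - 1*5))² = (-144 + (-15 - 5))² = (-144 - 20)² = (-164)² = 26896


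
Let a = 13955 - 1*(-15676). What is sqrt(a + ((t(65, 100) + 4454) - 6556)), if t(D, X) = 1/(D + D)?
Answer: sqrt(465240230)/130 ≈ 165.92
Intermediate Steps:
t(D, X) = 1/(2*D)
a = 29631 (a = 13955 + 15676 = 29631)
sqrt(a + ((t(65, 100) + 4454) - 6556)) = sqrt(29631 + (((1/2)/65 + 4454) - 6556)) = sqrt(29631 + (((1/2)*(1/65) + 4454) - 6556)) = sqrt(29631 + ((1/130 + 4454) - 6556)) = sqrt(29631 + (579021/130 - 6556)) = sqrt(29631 - 273259/130) = sqrt(3578771/130) = sqrt(465240230)/130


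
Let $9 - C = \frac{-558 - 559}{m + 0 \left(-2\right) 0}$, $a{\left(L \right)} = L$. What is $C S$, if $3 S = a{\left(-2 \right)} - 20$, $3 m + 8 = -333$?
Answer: $\frac{188}{31} \approx 6.0645$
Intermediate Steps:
$m = - \frac{341}{3}$ ($m = - \frac{8}{3} + \frac{1}{3} \left(-333\right) = - \frac{8}{3} - 111 = - \frac{341}{3} \approx -113.67$)
$S = - \frac{22}{3}$ ($S = \frac{-2 - 20}{3} = \frac{1}{3} \left(-22\right) = - \frac{22}{3} \approx -7.3333$)
$C = - \frac{282}{341}$ ($C = 9 - \frac{-558 - 559}{- \frac{341}{3} + 0 \left(-2\right) 0} = 9 - - \frac{1117}{- \frac{341}{3} + 0 \cdot 0} = 9 - - \frac{1117}{- \frac{341}{3} + 0} = 9 - - \frac{1117}{- \frac{341}{3}} = 9 - \left(-1117\right) \left(- \frac{3}{341}\right) = 9 - \frac{3351}{341} = - \frac{282}{341} \approx -0.82698$)
$C S = \left(- \frac{282}{341}\right) \left(- \frac{22}{3}\right) = \frac{188}{31}$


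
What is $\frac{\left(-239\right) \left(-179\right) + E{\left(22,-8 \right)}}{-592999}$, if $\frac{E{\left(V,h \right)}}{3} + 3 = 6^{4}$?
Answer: $- \frac{46660}{592999} \approx -0.078685$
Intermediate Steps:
$E{\left(V,h \right)} = 3879$ ($E{\left(V,h \right)} = -9 + 3 \cdot 6^{4} = -9 + 3 \cdot 1296 = -9 + 3888 = 3879$)
$\frac{\left(-239\right) \left(-179\right) + E{\left(22,-8 \right)}}{-592999} = \frac{\left(-239\right) \left(-179\right) + 3879}{-592999} = \left(42781 + 3879\right) \left(- \frac{1}{592999}\right) = 46660 \left(- \frac{1}{592999}\right) = - \frac{46660}{592999}$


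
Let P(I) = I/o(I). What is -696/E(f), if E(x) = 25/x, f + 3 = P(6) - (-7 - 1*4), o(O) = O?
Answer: -6264/25 ≈ -250.56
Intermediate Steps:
P(I) = 1 (P(I) = I/I = 1)
f = 9 (f = -3 + (1 - (-7 - 1*4)) = -3 + (1 - (-7 - 4)) = -3 + (1 - 1*(-11)) = -3 + (1 + 11) = -3 + 12 = 9)
-696/E(f) = -696/(25/9) = -696/(25*(⅑)) = -696/25/9 = -696*9/25 = -6264/25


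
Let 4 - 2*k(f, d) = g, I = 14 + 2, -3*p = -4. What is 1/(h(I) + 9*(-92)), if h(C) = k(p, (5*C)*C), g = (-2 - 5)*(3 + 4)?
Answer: -2/1603 ≈ -0.0012477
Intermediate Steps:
p = 4/3 (p = -⅓*(-4) = 4/3 ≈ 1.3333)
I = 16
g = -49 (g = -7*7 = -49)
k(f, d) = 53/2 (k(f, d) = 2 - ½*(-49) = 2 + 49/2 = 53/2)
h(C) = 53/2
1/(h(I) + 9*(-92)) = 1/(53/2 + 9*(-92)) = 1/(53/2 - 828) = 1/(-1603/2) = -2/1603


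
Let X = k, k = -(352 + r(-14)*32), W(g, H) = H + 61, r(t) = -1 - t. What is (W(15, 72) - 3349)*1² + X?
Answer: -3984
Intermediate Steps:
W(g, H) = 61 + H
k = -768 (k = -(352 + (-1 - 1*(-14))*32) = -(352 + (-1 + 14)*32) = -(352 + 13*32) = -(352 + 416) = -1*768 = -768)
X = -768
(W(15, 72) - 3349)*1² + X = ((61 + 72) - 3349)*1² - 768 = (133 - 3349)*1 - 768 = -3216*1 - 768 = -3216 - 768 = -3984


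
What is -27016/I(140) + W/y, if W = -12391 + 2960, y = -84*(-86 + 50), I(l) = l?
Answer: -2964883/15120 ≈ -196.09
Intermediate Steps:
y = 3024 (y = -84*(-36) = 3024)
W = -9431
-27016/I(140) + W/y = -27016/140 - 9431/3024 = -27016*1/140 - 9431*1/3024 = -6754/35 - 9431/3024 = -2964883/15120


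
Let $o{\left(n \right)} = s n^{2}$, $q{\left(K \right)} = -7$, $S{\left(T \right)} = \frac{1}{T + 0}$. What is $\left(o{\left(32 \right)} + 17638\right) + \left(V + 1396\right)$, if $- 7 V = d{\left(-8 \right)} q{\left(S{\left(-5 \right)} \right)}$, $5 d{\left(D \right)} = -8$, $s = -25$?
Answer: $- \frac{32838}{5} \approx -6567.6$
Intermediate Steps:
$d{\left(D \right)} = - \frac{8}{5}$ ($d{\left(D \right)} = \frac{1}{5} \left(-8\right) = - \frac{8}{5}$)
$S{\left(T \right)} = \frac{1}{T}$
$o{\left(n \right)} = - 25 n^{2}$
$V = - \frac{8}{5}$ ($V = - \frac{\left(- \frac{8}{5}\right) \left(-7\right)}{7} = \left(- \frac{1}{7}\right) \frac{56}{5} = - \frac{8}{5} \approx -1.6$)
$\left(o{\left(32 \right)} + 17638\right) + \left(V + 1396\right) = \left(- 25 \cdot 32^{2} + 17638\right) + \left(- \frac{8}{5} + 1396\right) = \left(\left(-25\right) 1024 + 17638\right) + \frac{6972}{5} = \left(-25600 + 17638\right) + \frac{6972}{5} = -7962 + \frac{6972}{5} = - \frac{32838}{5}$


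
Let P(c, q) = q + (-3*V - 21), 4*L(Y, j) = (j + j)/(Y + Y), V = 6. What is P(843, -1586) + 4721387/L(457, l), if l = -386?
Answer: -4315661343/193 ≈ -2.2361e+7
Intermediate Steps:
L(Y, j) = j/(4*Y) (L(Y, j) = ((j + j)/(Y + Y))/4 = ((2*j)/((2*Y)))/4 = ((2*j)*(1/(2*Y)))/4 = (j/Y)/4 = j/(4*Y))
P(c, q) = -39 + q (P(c, q) = q + (-3*6 - 21) = q + (-18 - 21) = q - 39 = -39 + q)
P(843, -1586) + 4721387/L(457, l) = (-39 - 1586) + 4721387/(((¼)*(-386)/457)) = -1625 + 4721387/(((¼)*(-386)*(1/457))) = -1625 + 4721387/(-193/914) = -1625 + 4721387*(-914/193) = -1625 - 4315347718/193 = -4315661343/193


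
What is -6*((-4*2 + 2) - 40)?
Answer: 276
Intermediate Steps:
-6*((-4*2 + 2) - 40) = -6*((-8 + 2) - 40) = -6*(-6 - 40) = -6*(-46) = 276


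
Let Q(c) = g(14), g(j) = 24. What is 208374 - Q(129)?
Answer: 208350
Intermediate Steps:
Q(c) = 24
208374 - Q(129) = 208374 - 1*24 = 208374 - 24 = 208350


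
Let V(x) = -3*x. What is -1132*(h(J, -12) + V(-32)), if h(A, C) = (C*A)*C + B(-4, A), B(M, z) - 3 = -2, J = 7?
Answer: -1250860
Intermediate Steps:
B(M, z) = 1 (B(M, z) = 3 - 2 = 1)
h(A, C) = 1 + A*C**2 (h(A, C) = (C*A)*C + 1 = (A*C)*C + 1 = A*C**2 + 1 = 1 + A*C**2)
-1132*(h(J, -12) + V(-32)) = -1132*((1 + 7*(-12)**2) - 3*(-32)) = -1132*((1 + 7*144) + 96) = -1132*((1 + 1008) + 96) = -1132*(1009 + 96) = -1132*1105 = -1250860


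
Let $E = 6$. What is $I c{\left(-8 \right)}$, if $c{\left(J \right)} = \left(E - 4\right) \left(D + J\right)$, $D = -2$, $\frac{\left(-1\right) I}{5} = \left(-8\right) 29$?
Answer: $-23200$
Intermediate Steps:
$I = 1160$ ($I = - 5 \left(\left(-8\right) 29\right) = \left(-5\right) \left(-232\right) = 1160$)
$c{\left(J \right)} = -4 + 2 J$ ($c{\left(J \right)} = \left(6 - 4\right) \left(-2 + J\right) = 2 \left(-2 + J\right) = -4 + 2 J$)
$I c{\left(-8 \right)} = 1160 \left(-4 + 2 \left(-8\right)\right) = 1160 \left(-4 - 16\right) = 1160 \left(-20\right) = -23200$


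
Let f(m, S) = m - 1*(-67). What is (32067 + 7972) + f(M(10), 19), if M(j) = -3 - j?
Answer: 40093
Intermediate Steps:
f(m, S) = 67 + m (f(m, S) = m + 67 = 67 + m)
(32067 + 7972) + f(M(10), 19) = (32067 + 7972) + (67 + (-3 - 1*10)) = 40039 + (67 + (-3 - 10)) = 40039 + (67 - 13) = 40039 + 54 = 40093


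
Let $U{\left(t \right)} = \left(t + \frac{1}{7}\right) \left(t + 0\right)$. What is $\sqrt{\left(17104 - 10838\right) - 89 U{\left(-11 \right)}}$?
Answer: $\frac{i \sqrt{213794}}{7} \approx 66.054 i$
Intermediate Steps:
$U{\left(t \right)} = t \left(\frac{1}{7} + t\right)$ ($U{\left(t \right)} = \left(t + \frac{1}{7}\right) t = \left(\frac{1}{7} + t\right) t = t \left(\frac{1}{7} + t\right)$)
$\sqrt{\left(17104 - 10838\right) - 89 U{\left(-11 \right)}} = \sqrt{\left(17104 - 10838\right) - 89 \left(- 11 \left(\frac{1}{7} - 11\right)\right)} = \sqrt{\left(17104 - 10838\right) - 89 \left(\left(-11\right) \left(- \frac{76}{7}\right)\right)} = \sqrt{6266 - \frac{74404}{7}} = \sqrt{- \frac{30542}{7}} = \frac{i \sqrt{213794}}{7}$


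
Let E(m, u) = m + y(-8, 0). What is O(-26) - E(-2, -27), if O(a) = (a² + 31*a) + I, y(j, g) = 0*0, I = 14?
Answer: -114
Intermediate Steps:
y(j, g) = 0
O(a) = 14 + a² + 31*a (O(a) = (a² + 31*a) + 14 = 14 + a² + 31*a)
E(m, u) = m (E(m, u) = m + 0 = m)
O(-26) - E(-2, -27) = (14 + (-26)² + 31*(-26)) - 1*(-2) = (14 + 676 - 806) + 2 = -116 + 2 = -114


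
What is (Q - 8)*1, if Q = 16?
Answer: 8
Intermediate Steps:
(Q - 8)*1 = (16 - 8)*1 = 8*1 = 8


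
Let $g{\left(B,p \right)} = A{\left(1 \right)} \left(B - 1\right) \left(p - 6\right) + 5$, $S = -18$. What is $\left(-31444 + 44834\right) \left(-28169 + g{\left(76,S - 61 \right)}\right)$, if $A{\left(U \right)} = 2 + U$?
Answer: $-633199710$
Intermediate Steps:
$g{\left(B,p \right)} = 5 + 3 \left(-1 + B\right) \left(-6 + p\right)$ ($g{\left(B,p \right)} = \left(2 + 1\right) \left(B - 1\right) \left(p - 6\right) + 5 = 3 \left(-1 + B\right) \left(-6 + p\right) + 5 = 5 + 3 \left(-1 + B\right) \left(-6 + p\right)$)
$\left(-31444 + 44834\right) \left(-28169 + g{\left(76,S - 61 \right)}\right) = \left(-31444 + 44834\right) \left(-28169 + \left(23 - 1368 - 3 \left(-18 - 61\right) + 3 \cdot 76 \left(-18 - 61\right)\right)\right) = 13390 \left(-28169 + \left(23 - 1368 - 3 \left(-18 - 61\right) + 3 \cdot 76 \left(-18 - 61\right)\right)\right) = 13390 \left(-28169 + \left(23 - 1368 - -237 + 3 \cdot 76 \left(-79\right)\right)\right) = 13390 \left(-28169 + \left(23 - 1368 + 237 - 18012\right)\right) = 13390 \left(-28169 - 19120\right) = 13390 \left(-47289\right) = -633199710$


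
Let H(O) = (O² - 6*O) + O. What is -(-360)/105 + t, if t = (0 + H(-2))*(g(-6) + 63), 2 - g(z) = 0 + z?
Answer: 6982/7 ≈ 997.43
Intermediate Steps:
H(O) = O² - 5*O
g(z) = 2 - z (g(z) = 2 - (0 + z) = 2 - z)
t = 994 (t = (0 - 2*(-5 - 2))*((2 - 1*(-6)) + 63) = (0 - 2*(-7))*((2 + 6) + 63) = (0 + 14)*(8 + 63) = 14*71 = 994)
-(-360)/105 + t = -(-360)/105 + 994 = -4*(-6/7) + 994 = 24/7 + 994 = 6982/7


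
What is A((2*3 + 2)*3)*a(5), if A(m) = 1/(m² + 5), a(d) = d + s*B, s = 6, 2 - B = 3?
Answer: -1/581 ≈ -0.0017212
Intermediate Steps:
B = -1 (B = 2 - 1*3 = 2 - 3 = -1)
a(d) = -6 + d (a(d) = d + 6*(-1) = d - 6 = -6 + d)
A(m) = 1/(5 + m²)
A((2*3 + 2)*3)*a(5) = (-6 + 5)/(5 + ((2*3 + 2)*3)²) = -1/(5 + ((6 + 2)*3)²) = -1/(5 + (8*3)²) = -1/(5 + 24²) = -1/(5 + 576) = -1/581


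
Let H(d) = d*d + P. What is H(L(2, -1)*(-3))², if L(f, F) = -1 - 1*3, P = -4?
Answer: 19600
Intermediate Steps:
L(f, F) = -4 (L(f, F) = -1 - 3 = -4)
H(d) = -4 + d² (H(d) = d*d - 4 = d² - 4 = -4 + d²)
H(L(2, -1)*(-3))² = (-4 + (-4*(-3))²)² = (-4 + 12²)² = (-4 + 144)² = 140² = 19600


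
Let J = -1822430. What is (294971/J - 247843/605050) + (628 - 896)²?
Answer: 3959845650774698/55133063575 ≈ 71823.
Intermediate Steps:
(294971/J - 247843/605050) + (628 - 896)² = (294971/(-1822430) - 247843/605050) + (628 - 896)² = (294971*(-1/1822430) - 247843*1/605050) + (-268)² = (-294971/1822430 - 247843/605050) + 71824 = -31507436102/55133063575 + 71824 = 3959845650774698/55133063575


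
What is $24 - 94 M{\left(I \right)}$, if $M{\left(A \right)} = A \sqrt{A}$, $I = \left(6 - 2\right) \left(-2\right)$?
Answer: $24 + 1504 i \sqrt{2} \approx 24.0 + 2127.0 i$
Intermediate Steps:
$I = -8$ ($I = 4 \left(-2\right) = -8$)
$M{\left(A \right)} = A^{\frac{3}{2}}$
$24 - 94 M{\left(I \right)} = 24 - 94 \left(-8\right)^{\frac{3}{2}} = 24 - 94 \left(- 16 i \sqrt{2}\right) = 24 + 1504 i \sqrt{2}$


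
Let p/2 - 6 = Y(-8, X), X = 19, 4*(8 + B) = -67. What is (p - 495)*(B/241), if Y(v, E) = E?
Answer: 44055/964 ≈ 45.700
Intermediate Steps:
B = -99/4 (B = -8 + (1/4)*(-67) = -8 - 67/4 = -99/4 ≈ -24.750)
p = 50 (p = 12 + 2*19 = 12 + 38 = 50)
(p - 495)*(B/241) = (50 - 495)*(-99/4/241) = -(-44055)/(4*241) = -445*(-99/964) = 44055/964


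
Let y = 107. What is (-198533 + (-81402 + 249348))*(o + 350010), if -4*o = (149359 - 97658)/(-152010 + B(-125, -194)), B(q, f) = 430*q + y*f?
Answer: -9700187214021127/906072 ≈ -1.0706e+10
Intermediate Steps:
B(q, f) = 107*f + 430*q (B(q, f) = 430*q + 107*f = 107*f + 430*q)
o = 51701/906072 (o = -(149359 - 97658)/(4*(-152010 + (107*(-194) + 430*(-125)))) = -51701/(4*(-152010 + (-20758 - 53750))) = -51701/(4*(-152010 - 74508)) = -51701/(4*(-226518)) = -51701*(-1)/(4*226518) = -1/4*(-51701/226518) = 51701/906072 ≈ 0.057061)
(-198533 + (-81402 + 249348))*(o + 350010) = (-198533 + (-81402 + 249348))*(51701/906072 + 350010) = (-198533 + 167946)*(317134312421/906072) = -30587*317134312421/906072 = -9700187214021127/906072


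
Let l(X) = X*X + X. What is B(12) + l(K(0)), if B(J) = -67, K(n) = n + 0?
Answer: -67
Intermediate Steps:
K(n) = n
l(X) = X + X² (l(X) = X² + X = X + X²)
B(12) + l(K(0)) = -67 + 0*(1 + 0) = -67 + 0*1 = -67 + 0 = -67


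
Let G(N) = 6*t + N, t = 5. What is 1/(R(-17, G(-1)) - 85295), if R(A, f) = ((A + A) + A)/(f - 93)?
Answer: -64/5458829 ≈ -1.1724e-5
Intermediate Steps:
G(N) = 30 + N (G(N) = 6*5 + N = 30 + N)
R(A, f) = 3*A/(-93 + f) (R(A, f) = (2*A + A)/(-93 + f) = (3*A)/(-93 + f) = 3*A/(-93 + f))
1/(R(-17, G(-1)) - 85295) = 1/(3*(-17)/(-93 + (30 - 1)) - 85295) = 1/(3*(-17)/(-93 + 29) - 85295) = 1/(3*(-17)/(-64) - 85295) = 1/(3*(-17)*(-1/64) - 85295) = 1/(51/64 - 85295) = 1/(-5458829/64) = -64/5458829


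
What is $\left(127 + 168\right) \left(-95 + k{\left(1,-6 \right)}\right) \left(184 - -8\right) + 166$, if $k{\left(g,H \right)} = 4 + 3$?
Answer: $-4984154$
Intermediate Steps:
$k{\left(g,H \right)} = 7$
$\left(127 + 168\right) \left(-95 + k{\left(1,-6 \right)}\right) \left(184 - -8\right) + 166 = \left(127 + 168\right) \left(-95 + 7\right) \left(184 - -8\right) + 166 = 295 \left(-88\right) \left(184 + 8\right) + 166 = \left(-25960\right) 192 + 166 = -4984320 + 166 = -4984154$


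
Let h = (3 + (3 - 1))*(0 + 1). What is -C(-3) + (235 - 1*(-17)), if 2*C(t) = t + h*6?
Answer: 477/2 ≈ 238.50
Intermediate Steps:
h = 5 (h = (3 + 2)*1 = 5*1 = 5)
C(t) = 15 + t/2 (C(t) = (t + 5*6)/2 = (t + 30)/2 = (30 + t)/2 = 15 + t/2)
-C(-3) + (235 - 1*(-17)) = -(15 + (½)*(-3)) + (235 - 1*(-17)) = -(15 - 3/2) + (235 + 17) = -1*27/2 + 252 = -27/2 + 252 = 477/2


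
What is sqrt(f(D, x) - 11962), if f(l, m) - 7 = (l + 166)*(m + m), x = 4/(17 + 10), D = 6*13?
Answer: I*sqrt(962499)/9 ≈ 109.01*I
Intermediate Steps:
D = 78
x = 4/27 ≈ 0.14815
f(l, m) = 7 + 2*m*(166 + l) (f(l, m) = 7 + (l + 166)*(m + m) = 7 + (166 + l)*(2*m) = 7 + 2*m*(166 + l))
sqrt(f(D, x) - 11962) = sqrt((7 + 332*(4/27) + 2*78*(4/27)) - 11962) = sqrt((7 + 1328/27 + 208/9) - 11962) = sqrt(2141/27 - 11962) = sqrt(-320833/27) = I*sqrt(962499)/9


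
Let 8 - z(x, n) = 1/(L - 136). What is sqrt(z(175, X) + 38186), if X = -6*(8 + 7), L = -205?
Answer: sqrt(4441236855)/341 ≈ 195.43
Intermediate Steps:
X = -90 (X = -6*15 = -90)
z(x, n) = 2729/341 (z(x, n) = 8 - 1/(-205 - 136) = 8 - 1/(-341) = 8 - 1*(-1/341) = 8 + 1/341 = 2729/341)
sqrt(z(175, X) + 38186) = sqrt(2729/341 + 38186) = sqrt(13024155/341) = sqrt(4441236855)/341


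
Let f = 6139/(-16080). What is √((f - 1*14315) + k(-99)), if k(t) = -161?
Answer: I*√233944120095/4020 ≈ 120.32*I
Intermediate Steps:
f = -6139/16080 (f = 6139*(-1/16080) = -6139/16080 ≈ -0.38178)
√((f - 1*14315) + k(-99)) = √((-6139/16080 - 1*14315) - 161) = √((-6139/16080 - 14315) - 161) = √(-230191339/16080 - 161) = √(-232780219/16080) = I*√233944120095/4020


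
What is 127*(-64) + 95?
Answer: -8033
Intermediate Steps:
127*(-64) + 95 = -8128 + 95 = -8033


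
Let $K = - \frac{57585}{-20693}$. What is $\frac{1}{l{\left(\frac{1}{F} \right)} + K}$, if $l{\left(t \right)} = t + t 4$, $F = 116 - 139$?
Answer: $\frac{475939}{1220990} \approx 0.3898$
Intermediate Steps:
$K = \frac{57585}{20693}$ ($K = \left(-57585\right) \left(- \frac{1}{20693}\right) = \frac{57585}{20693} \approx 2.7828$)
$F = -23$ ($F = 116 - 139 = -23$)
$l{\left(t \right)} = 5 t$ ($l{\left(t \right)} = t + 4 t = 5 t$)
$\frac{1}{l{\left(\frac{1}{F} \right)} + K} = \frac{1}{\frac{5}{-23} + \frac{57585}{20693}} = \frac{1}{5 \left(- \frac{1}{23}\right) + \frac{57585}{20693}} = \frac{1}{- \frac{5}{23} + \frac{57585}{20693}} = \frac{1}{\frac{1220990}{475939}} = \frac{475939}{1220990}$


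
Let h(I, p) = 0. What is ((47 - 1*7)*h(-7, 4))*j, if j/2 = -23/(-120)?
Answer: 0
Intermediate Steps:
j = 23/60 (j = 2*(-23/(-120)) = 2*(-23*(-1/120)) = 2*(23/120) = 23/60 ≈ 0.38333)
((47 - 1*7)*h(-7, 4))*j = ((47 - 1*7)*0)*(23/60) = ((47 - 7)*0)*(23/60) = (40*0)*(23/60) = 0*(23/60) = 0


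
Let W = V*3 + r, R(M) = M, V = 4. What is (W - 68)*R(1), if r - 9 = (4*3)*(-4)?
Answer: -95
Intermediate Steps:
r = -39 (r = 9 + (4*3)*(-4) = 9 + 12*(-4) = 9 - 48 = -39)
W = -27 (W = 4*3 - 39 = 12 - 39 = -27)
(W - 68)*R(1) = (-27 - 68)*1 = -95*1 = -95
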